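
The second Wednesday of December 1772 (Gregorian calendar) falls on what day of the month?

December 1, 1772 is a Tuesday, so the first Wednesday is the 2nd.
The second Wednesday is 2 + 7 = 9.

9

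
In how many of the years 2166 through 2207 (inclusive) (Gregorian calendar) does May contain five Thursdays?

May has 31 days; it has five Thursdays when Thursday falls among the first (month-length − 28) days — i.e. when May 1 is one of Thursday/Wednesday/Tuesday.
May 1 by year: 2166:Thu✓ 2167:Fri 2168:Sun 2169:Mon 2170:Tue✓ 2171:Wed✓ 2172:Fri 2173:Sat 2174:Sun 2175:Mon 2176:Wed✓ 2177:Thu✓ 2178:Fri 2179:Sat 2180:Mon …(12 more)… 2193:Wed✓ 2194:Thu✓ 2195:Fri 2196:Sun 2197:Mon 2198:Tue✓ 2199:Wed✓ 2200:Thu✓ 2201:Fri 2202:Sat 2203:Sun 2204:Tue✓ 2205:Wed✓ 2206:Thu✓ 2207:Fri
Years with five Thursdays: 2166, 2170, 2171, 2176, 2177, 2181, 2182, 2183, 2187, 2188, 2192, 2193, 2194, 2198, 2199, 2200, 2204, 2205, 2206 → 19.

19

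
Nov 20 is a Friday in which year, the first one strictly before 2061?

2054

From one year to the next, a fixed date's weekday advances by 1, or by 2 when a Feb 29 lies between the two dates.
2061: November 20 is Sunday.
2060: Saturday (−1)
2059: Thursday (−2)
2058: Wednesday (−1)
2057: Tuesday (−1)
2056: Monday (−1)
2055: Saturday (−2)
2054: Friday (−1)
Nov 20 falls on a Friday in 2054.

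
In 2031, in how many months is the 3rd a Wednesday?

Check the 3rd of each month of 2031: Jan 3: Fri, Feb 3: Mon, Mar 3: Mon, Apr 3: Thu, May 3: Sat, Jun 3: Tue, Jul 3: Thu, Aug 3: Sun, Sep 3: Wed, Oct 3: Fri, Nov 3: Mon, Dec 3: Wed.
Wednesday occurs in September, December — 2 months.

2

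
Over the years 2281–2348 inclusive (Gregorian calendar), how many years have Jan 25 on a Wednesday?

Track Jan 25's weekday year by year (advancing +1, or +2 across a Feb 29):
  2281: Tue  2282: Wed (+1) ✓  2283: Thu (+1)  2284: Fri (+1)  2285: Sun (+2)
  2286: Mon (+1)  2287: Tue (+1)  2288: Wed (+1) ✓  2289: Fri (+2)  2290: Sat (+1)
  2291: Sun (+1)  2292: Mon (+1)  2293: Wed (+2) ✓  2294: Thu (+1)  … (40 more years) …
  2335: Fri (+1)  2336: Sat (+1)  2337: Mon (+2)  2338: Tue (+1)  2339: Wed (+1) ✓
  2340: Thu (+1)  2341: Sat (+2)  2342: Sun (+1)  2343: Mon (+1)  2344: Tue (+1)
  2345: Thu (+2)  2346: Fri (+1)  2347: Sat (+1)  2348: Sun (+1)
Wednesday years: 2282, 2288, 2293, 2299, 2305, 2311, 2322, 2328, 2333, 2339 — 10 in total.

10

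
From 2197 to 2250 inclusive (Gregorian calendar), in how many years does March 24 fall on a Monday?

Track March 24's weekday year by year (advancing +1, or +2 across a Feb 29):
  2197: Fri  2198: Sat (+1)  2199: Sun (+1)  2200: Mon (+1) ✓  2201: Tue (+1)
  2202: Wed (+1)  2203: Thu (+1)  2204: Sat (+2)  2205: Sun (+1)  2206: Mon (+1) ✓
  2207: Tue (+1)  2208: Thu (+2)  2209: Fri (+1)  2210: Sat (+1)  … (26 more years) …
  2237: Fri (+1)  2238: Sat (+1)  2239: Sun (+1)  2240: Tue (+2)  2241: Wed (+1)
  2242: Thu (+1)  2243: Fri (+1)  2244: Sun (+2)  2245: Mon (+1) ✓  2246: Tue (+1)
  2247: Wed (+1)  2248: Fri (+2)  2249: Sat (+1)  2250: Sun (+1)
Monday years: 2200, 2206, 2217, 2223, 2228, 2234, 2245 — 7 in total.

7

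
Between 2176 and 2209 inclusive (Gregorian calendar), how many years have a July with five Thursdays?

15

July has 31 days; it has five Thursdays when Thursday falls among the first (month-length − 28) days — i.e. when July 1 is one of Thursday/Wednesday/Tuesday.
July 1 by year: 2176:Mon 2177:Tue✓ 2178:Wed✓ 2179:Thu✓ 2180:Sat 2181:Sun 2182:Mon 2183:Tue✓ 2184:Thu✓ 2185:Fri 2186:Sat 2187:Sun 2188:Tue✓ 2189:Wed✓ 2190:Thu✓ …(4 more)… 2195:Wed✓ 2196:Fri 2197:Sat 2198:Sun 2199:Mon 2200:Tue✓ 2201:Wed✓ 2202:Thu✓ 2203:Fri 2204:Sun 2205:Mon 2206:Tue✓ 2207:Wed✓ 2208:Fri 2209:Sat
Years with five Thursdays: 2177, 2178, 2179, 2183, 2184, 2188, 2189, 2190, 2194, 2195, 2200, 2201, 2202, 2206, 2207 → 15.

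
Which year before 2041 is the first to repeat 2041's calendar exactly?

2030

Two years share a calendar iff Jan 1 falls on the same weekday and both are leap or both are common. 2041: Jan 1 is Tuesday, common year.
2040: Jan 1 Sunday, leap
2039: Jan 1 Saturday, common
2038: Jan 1 Friday, common
2037: Jan 1 Thursday, common
2036: Jan 1 Tuesday, leap
2035: Jan 1 Monday, common
2034: Jan 1 Sunday, common
2033: Jan 1 Saturday, common
2032: Jan 1 Thursday, leap
2031: Jan 1 Wednesday, common
2030: Jan 1 Tuesday, common
2030 matches on both conditions.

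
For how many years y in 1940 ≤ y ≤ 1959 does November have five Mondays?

November has 30 days; it has five Mondays when Monday falls among the first (month-length − 28) days — i.e. when November 1 is one of Monday/Sunday.
November 1 by year: 1940:Fri 1941:Sat 1942:Sun✓ 1943:Mon✓ 1944:Wed 1945:Thu 1946:Fri 1947:Sat 1948:Mon✓ 1949:Tue 1950:Wed 1951:Thu 1952:Sat 1953:Sun✓ 1954:Mon✓ 1955:Tue 1956:Thu 1957:Fri 1958:Sat 1959:Sun✓
Years with five Mondays: 1942, 1943, 1948, 1953, 1954, 1959 → 6.

6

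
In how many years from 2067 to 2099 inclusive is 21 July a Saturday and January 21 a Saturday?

Check each year's weekday for 21 July and January 21:
  2067: Thu/Fri  2068: Sat/Sat ✓  2069: Sun/Mon  2070: Mon/Tue  2071: Tue/Wed  2072: Thu/Thu  2073: Fri/Sat  2074: Sat/Sun  2075: Sun/Mon  2076: Tue/Tue  2077: Wed/Thu  2078: Thu/Fri  2079: Fri/Sat  2080: Sun/Sun  …(5 more)…  2086: Sun/Mon  2087: Mon/Tue  2088: Wed/Wed  2089: Thu/Fri  2090: Fri/Sat  2091: Sat/Sun  2092: Mon/Mon  2093: Tue/Wed  2094: Wed/Thu  2095: Thu/Fri  2096: Sat/Sat ✓  2097: Sun/Mon  2098: Mon/Tue  2099: Tue/Wed
Both conditions hold in: 2068, 2096 — 2.

2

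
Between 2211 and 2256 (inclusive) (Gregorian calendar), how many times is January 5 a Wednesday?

Track January 5's weekday year by year (advancing +1, or +2 across a Feb 29):
  2211: Sat  2212: Sun (+1)  2213: Tue (+2)  2214: Wed (+1) ✓  2215: Thu (+1)
  2216: Fri (+1)  2217: Sun (+2)  2218: Mon (+1)  2219: Tue (+1)  2220: Wed (+1) ✓
  2221: Fri (+2)  2222: Sat (+1)  2223: Sun (+1)  2224: Mon (+1)  … (18 more years) …
  2243: Thu (+1)  2244: Fri (+1)  2245: Sun (+2)  2246: Mon (+1)  2247: Tue (+1)
  2248: Wed (+1) ✓  2249: Fri (+2)  2250: Sat (+1)  2251: Sun (+1)  2252: Mon (+1)
  2253: Wed (+2) ✓  2254: Thu (+1)  2255: Fri (+1)  2256: Sat (+1)
Wednesday years: 2214, 2220, 2225, 2231, 2242, 2248, 2253 — 7 in total.

7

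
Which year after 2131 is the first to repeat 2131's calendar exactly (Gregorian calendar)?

2142

Two years share a calendar iff Jan 1 falls on the same weekday and both are leap or both are common. 2131: Jan 1 is Monday, common year.
2132: Jan 1 Tuesday, leap
2133: Jan 1 Thursday, common
2134: Jan 1 Friday, common
2135: Jan 1 Saturday, common
2136: Jan 1 Sunday, leap
2137: Jan 1 Tuesday, common
2138: Jan 1 Wednesday, common
2139: Jan 1 Thursday, common
2140: Jan 1 Friday, leap
2141: Jan 1 Sunday, common
2142: Jan 1 Monday, common
2142 matches on both conditions.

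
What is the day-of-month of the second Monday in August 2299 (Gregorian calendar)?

August 1, 2299 is a Tuesday, so the first Monday is the 7th.
The second Monday is 7 + 7 = 14.

14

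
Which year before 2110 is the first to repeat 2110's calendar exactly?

Two years share a calendar iff Jan 1 falls on the same weekday and both are leap or both are common. 2110: Jan 1 is Wednesday, common year.
2109: Jan 1 Tuesday, common
2108: Jan 1 Sunday, leap
2107: Jan 1 Saturday, common
2106: Jan 1 Friday, common
2105: Jan 1 Thursday, common
2104: Jan 1 Tuesday, leap
2103: Jan 1 Monday, common
2102: Jan 1 Sunday, common
2101: Jan 1 Saturday, common
2100: Jan 1 Friday, common
2099: Jan 1 Thursday, common
2098: Jan 1 Wednesday, common
2098 matches on both conditions.

2098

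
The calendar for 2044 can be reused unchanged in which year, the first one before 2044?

Two years share a calendar iff Jan 1 falls on the same weekday and both are leap or both are common. 2044: Jan 1 is Friday, leap year.
2043: Jan 1 Thursday, common
2042: Jan 1 Wednesday, common
2041: Jan 1 Tuesday, common
2040: Jan 1 Sunday, leap
2039: Jan 1 Saturday, common
2038: Jan 1 Friday, common
2037: Jan 1 Thursday, common
2036: Jan 1 Tuesday, leap
2035: Jan 1 Monday, common
2034: Jan 1 Sunday, common
2033: Jan 1 Saturday, common
2032: Jan 1 Thursday, leap
2031: Jan 1 Wednesday, common
2030: Jan 1 Tuesday, common
2029: Jan 1 Monday, common
2028: Jan 1 Saturday, leap
2027: Jan 1 Friday, common
2026: Jan 1 Thursday, common
2025: Jan 1 Wednesday, common
2024: Jan 1 Monday, leap
2023: Jan 1 Sunday, common
2022: Jan 1 Saturday, common
2021: Jan 1 Friday, common
2020: Jan 1 Wednesday, leap
2019: Jan 1 Tuesday, common
2018: Jan 1 Monday, common
2017: Jan 1 Sunday, common
2016: Jan 1 Friday, leap
2016 matches on both conditions.

2016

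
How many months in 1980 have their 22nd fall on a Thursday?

Check the 22nd of each month of 1980: Jan 22: Tue, Feb 22: Fri, Mar 22: Sat, Apr 22: Tue, May 22: Thu, Jun 22: Sun, Jul 22: Tue, Aug 22: Fri, Sep 22: Mon, Oct 22: Wed, Nov 22: Sat, Dec 22: Mon.
Thursday occurs in May — 1 month.

1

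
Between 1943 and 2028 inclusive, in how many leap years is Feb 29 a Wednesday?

3

Leap years in 1943–2028: 22 of them.
Feb 29 weekday advances by 5 (mod 7) from one leap year to the next four years later (or differs when a century non-leap intervenes).
Leap-day weekdays: 1944:Tue 1948:Sun 1952:Fri 1956:Wed✓ 1960:Mon 1964:Sat 1968:Thu 1972:Tue 1976:Sun 1980:Fri 1984:Wed✓ 1988:Mon 1992:Sat 1996:Thu 2000:Tue 2004:Sun 2008:Fri 2012:Wed✓ 2016:Mon 2020:Sat 2024:Thu 2028:Tue
Wednesday: 1956, 1984, 2012 → 3.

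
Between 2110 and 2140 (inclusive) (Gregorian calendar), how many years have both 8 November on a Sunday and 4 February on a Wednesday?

Check each year's weekday for 8 November and 4 February:
  2110: Sat/Tue  2111: Sun/Wed ✓  2112: Tue/Thu  2113: Wed/Sat  2114: Thu/Sun  2115: Fri/Mon  2116: Sun/Tue  2117: Mon/Thu  2118: Tue/Fri  2119: Wed/Sat  2120: Fri/Sun  2121: Sat/Tue  2122: Sun/Wed ✓  2123: Mon/Thu  …(3 more)…  2127: Sat/Tue  2128: Mon/Wed  2129: Tue/Fri  2130: Wed/Sat  2131: Thu/Sun  2132: Sat/Mon  2133: Sun/Wed ✓  2134: Mon/Thu  2135: Tue/Fri  2136: Thu/Sat  2137: Fri/Mon  2138: Sat/Tue  2139: Sun/Wed ✓  2140: Tue/Thu
Both conditions hold in: 2111, 2122, 2133, 2139 — 4.

4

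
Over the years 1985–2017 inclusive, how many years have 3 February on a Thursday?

4

Track 3 February's weekday year by year (advancing +1, or +2 across a Feb 29):
  1985: Sun  1986: Mon (+1)  1987: Tue (+1)  1988: Wed (+1)  1989: Fri (+2)
  1990: Sat (+1)  1991: Sun (+1)  1992: Mon (+1)  1993: Wed (+2)  1994: Thu (+1) ✓
  1995: Fri (+1)  1996: Sat (+1)  1997: Mon (+2)  1998: Tue (+1)  … (5 more years) …
  2004: Tue (+1)  2005: Thu (+2) ✓  2006: Fri (+1)  2007: Sat (+1)  2008: Sun (+1)
  2009: Tue (+2)  2010: Wed (+1)  2011: Thu (+1) ✓  2012: Fri (+1)  2013: Sun (+2)
  2014: Mon (+1)  2015: Tue (+1)  2016: Wed (+1)  2017: Fri (+2)
Thursday years: 1994, 2000, 2005, 2011 — 4 in total.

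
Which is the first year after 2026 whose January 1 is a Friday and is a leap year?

Jan 1 advances by 2 weekdays after a leap year and by 1 after a common year.
2026: Jan 1 is Thursday.
2027: Friday
2028: Saturday (leap)
2029: Monday
2030: Tuesday
2031: Wednesday
2032: Thursday (leap)
2033: Saturday
2034: Sunday
2035: Monday
2036: Tuesday (leap)
2037: Thursday
2038: Friday
2039: Saturday
2040: Sunday (leap)
2041: Tuesday
2042: Wednesday
2043: Thursday
2044: Friday (leap)
2044 begins on a Friday and is a leap year.

2044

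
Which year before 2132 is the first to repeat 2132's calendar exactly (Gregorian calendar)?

Two years share a calendar iff Jan 1 falls on the same weekday and both are leap or both are common. 2132: Jan 1 is Tuesday, leap year.
2131: Jan 1 Monday, common
2130: Jan 1 Sunday, common
2129: Jan 1 Saturday, common
2128: Jan 1 Thursday, leap
2127: Jan 1 Wednesday, common
2126: Jan 1 Tuesday, common
2125: Jan 1 Monday, common
2124: Jan 1 Saturday, leap
2123: Jan 1 Friday, common
2122: Jan 1 Thursday, common
2121: Jan 1 Wednesday, common
2120: Jan 1 Monday, leap
2119: Jan 1 Sunday, common
2118: Jan 1 Saturday, common
2117: Jan 1 Friday, common
2116: Jan 1 Wednesday, leap
2115: Jan 1 Tuesday, common
2114: Jan 1 Monday, common
2113: Jan 1 Sunday, common
2112: Jan 1 Friday, leap
2111: Jan 1 Thursday, common
2110: Jan 1 Wednesday, common
2109: Jan 1 Tuesday, common
2108: Jan 1 Sunday, leap
2107: Jan 1 Saturday, common
2106: Jan 1 Friday, common
2105: Jan 1 Thursday, common
2104: Jan 1 Tuesday, leap
2104 matches on both conditions.

2104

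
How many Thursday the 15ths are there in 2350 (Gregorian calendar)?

Check the 15th of each month of 2350: Jan 15: Sun, Feb 15: Wed, Mar 15: Wed, Apr 15: Sat, May 15: Mon, Jun 15: Thu, Jul 15: Sat, Aug 15: Tue, Sep 15: Fri, Oct 15: Sun, Nov 15: Wed, Dec 15: Fri.
Thursday occurs in June — 1 month.

1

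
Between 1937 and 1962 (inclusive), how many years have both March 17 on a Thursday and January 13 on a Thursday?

Check each year's weekday for March 17 and January 13:
  1937: Wed/Wed  1938: Thu/Thu ✓  1939: Fri/Fri  1940: Sun/Sat  1941: Mon/Mon  1942: Tue/Tue  1943: Wed/Wed  1944: Fri/Thu  1945: Sat/Sat  1946: Sun/Sun  1947: Mon/Mon  1948: Wed/Tue  1949: Thu/Thu ✓  1950: Fri/Fri  1951: Sat/Sat  1952: Mon/Sun  1953: Tue/Tue  1954: Wed/Wed  1955: Thu/Thu ✓  1956: Sat/Fri  1957: Sun/Sun  1958: Mon/Mon  1959: Tue/Tue  1960: Thu/Wed  1961: Fri/Fri  1962: Sat/Sat
Both conditions hold in: 1938, 1949, 1955 — 3.

3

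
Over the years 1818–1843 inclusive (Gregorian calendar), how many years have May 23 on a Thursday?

3

Track May 23's weekday year by year (advancing +1, or +2 across a Feb 29):
  1818: Sat  1819: Sun (+1)  1820: Tue (+2)  1821: Wed (+1)  1822: Thu (+1) ✓
  1823: Fri (+1)  1824: Sun (+2)  1825: Mon (+1)  1826: Tue (+1)  1827: Wed (+1)
  1828: Fri (+2)  1829: Sat (+1)  1830: Sun (+1)  1831: Mon (+1)  1832: Wed (+2)
  1833: Thu (+1) ✓  1834: Fri (+1)  1835: Sat (+1)  1836: Mon (+2)  1837: Tue (+1)
  1838: Wed (+1)  1839: Thu (+1) ✓  1840: Sat (+2)  1841: Sun (+1)  1842: Mon (+1)
  1843: Tue (+1)
Thursday years: 1822, 1833, 1839 — 3 in total.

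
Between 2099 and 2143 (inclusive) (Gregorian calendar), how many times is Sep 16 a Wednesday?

7

Track Sep 16's weekday year by year (advancing +1, or +2 across a Feb 29):
  2099: Wed ✓  2100: Thu (+1)  2101: Fri (+1)  2102: Sat (+1)  2103: Sun (+1)
  2104: Tue (+2)  2105: Wed (+1) ✓  2106: Thu (+1)  2107: Fri (+1)  2108: Sun (+2)
  2109: Mon (+1)  2110: Tue (+1)  2111: Wed (+1) ✓  2112: Fri (+2)  … (17 more years) …
  2130: Sat (+1)  2131: Sun (+1)  2132: Tue (+2)  2133: Wed (+1) ✓  2134: Thu (+1)
  2135: Fri (+1)  2136: Sun (+2)  2137: Mon (+1)  2138: Tue (+1)  2139: Wed (+1) ✓
  2140: Fri (+2)  2141: Sat (+1)  2142: Sun (+1)  2143: Mon (+1)
Wednesday years: 2099, 2105, 2111, 2116, 2122, 2133, 2139 — 7 in total.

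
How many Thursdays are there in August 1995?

5

August 1995 has 31 days and begins on Tuesday.
The first Thursday is August 3.
Thursdays fall on 3, 10, 17, 24, 31 — that's 5.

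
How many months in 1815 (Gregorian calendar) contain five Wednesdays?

A month of length L has five Wednesdays iff its first Wednesday is on day ≤ L−28 (so day 1–3 in a 31-day month, 1–2 in a 30-day month, day 1 in a leap February).
Checking each month of 1815: Jan starts Sun (31d); Feb starts Wed (28d); Mar starts Wed (31d) ✓; Apr starts Sat (30d); May starts Mon (31d) ✓; Jun starts Thu (30d); Jul starts Sat (31d); Aug starts Tue (31d) ✓; Sep starts Fri (30d); Oct starts Sun (31d); Nov starts Wed (30d) ✓; Dec starts Fri (31d).
Five-Wednesday months: March, May, August, November → 4.

4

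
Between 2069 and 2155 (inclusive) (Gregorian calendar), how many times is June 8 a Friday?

Track June 8's weekday year by year (advancing +1, or +2 across a Feb 29):
  2069: Sat  2070: Sun (+1)  2071: Mon (+1)  2072: Wed (+2)  2073: Thu (+1)
  2074: Fri (+1) ✓  2075: Sat (+1)  2076: Mon (+2)  2077: Tue (+1)  2078: Wed (+1)
  2079: Thu (+1)  2080: Sat (+2)  2081: Sun (+1)  2082: Mon (+1)  … (59 more years) …
  2142: Fri (+1) ✓  2143: Sat (+1)  2144: Mon (+2)  2145: Tue (+1)  2146: Wed (+1)
  2147: Thu (+1)  2148: Sat (+2)  2149: Sun (+1)  2150: Mon (+1)  2151: Tue (+1)
  2152: Thu (+2)  2153: Fri (+1) ✓  2154: Sat (+1)  2155: Sun (+1)
Friday years: 2074, 2085, 2091, 2096, 2103, 2108, 2114, 2125, 2131, 2136, 2142, 2153 — 12 in total.

12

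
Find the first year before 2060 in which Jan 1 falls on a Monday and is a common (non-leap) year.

Jan 1 advances by 2 weekdays after a leap year and by 1 after a common year.
2060: Jan 1 is Thursday (leap).
2059: Wednesday
2058: Tuesday
2057: Monday
2057 begins on a Monday and is a common year.

2057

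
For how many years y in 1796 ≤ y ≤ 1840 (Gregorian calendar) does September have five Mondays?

September has 30 days; it has five Mondays when Monday falls among the first (month-length − 28) days — i.e. when September 1 is one of Monday/Sunday.
September 1 by year: 1796:Thu 1797:Fri 1798:Sat 1799:Sun✓ 1800:Mon✓ 1801:Tue 1802:Wed 1803:Thu 1804:Sat 1805:Sun✓ 1806:Mon✓ 1807:Tue 1808:Thu 1809:Fri 1810:Sat …(15 more)… 1826:Fri 1827:Sat 1828:Mon✓ 1829:Tue 1830:Wed 1831:Thu 1832:Sat 1833:Sun✓ 1834:Mon✓ 1835:Tue 1836:Thu 1837:Fri 1838:Sat 1839:Sun✓ 1840:Tue
Years with five Mondays: 1799, 1800, 1805, 1806, 1811, 1816, 1817, 1822, 1823, 1828, 1833, 1834, 1839 → 13.

13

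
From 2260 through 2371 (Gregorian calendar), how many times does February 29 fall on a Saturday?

Leap years in 2260–2371: 27 of them.
Feb 29 weekday advances by 5 (mod 7) from one leap year to the next four years later (or differs when a century non-leap intervenes).
Leap-day weekdays: 2260:Wed 2264:Mon 2268:Sat✓ 2272:Thu 2276:Tue 2280:Sun 2284:Fri 2288:Wed 2292:Mon 2296:Sat✓ 2304:Mon 2308:Sat✓ 2312:Thu 2316:Tue 2320:Sun 2324:Fri 2328:Wed 2332:Mon 2336:Sat✓ 2340:Thu 2344:Tue 2348:Sun 2352:Fri 2356:Wed 2360:Mon 2364:Sat✓ 2368:Thu
Saturday: 2268, 2296, 2308, 2336, 2364 → 5.

5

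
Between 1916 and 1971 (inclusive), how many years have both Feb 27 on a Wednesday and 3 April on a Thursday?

2

Check each year's weekday for Feb 27 and 3 April:
  1916: Sun/Mon  1917: Tue/Tue  1918: Wed/Wed  1919: Thu/Thu  1920: Fri/Sat  1921: Sun/Sun  1922: Mon/Mon  1923: Tue/Tue  1924: Wed/Thu ✓  1925: Fri/Fri  1926: Sat/Sat  1927: Sun/Sun  1928: Mon/Tue  1929: Wed/Wed  …(28 more)…  1958: Thu/Thu  1959: Fri/Fri  1960: Sat/Sun  1961: Mon/Mon  1962: Tue/Tue  1963: Wed/Wed  1964: Thu/Fri  1965: Sat/Sat  1966: Sun/Sun  1967: Mon/Mon  1968: Tue/Wed  1969: Thu/Thu  1970: Fri/Fri  1971: Sat/Sat
Both conditions hold in: 1924, 1952 — 2.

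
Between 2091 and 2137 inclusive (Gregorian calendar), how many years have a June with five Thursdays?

12

June has 30 days; it has five Thursdays when Thursday falls among the first (month-length − 28) days — i.e. when June 1 is one of Thursday/Wednesday.
June 1 by year: 2091:Fri 2092:Sun 2093:Mon 2094:Tue 2095:Wed✓ 2096:Fri 2097:Sat 2098:Sun 2099:Mon 2100:Tue 2101:Wed✓ 2102:Thu✓ 2103:Fri 2104:Sun 2105:Mon …(17 more)… 2123:Tue 2124:Thu✓ 2125:Fri 2126:Sat 2127:Sun 2128:Tue 2129:Wed✓ 2130:Thu✓ 2131:Fri 2132:Sun 2133:Mon 2134:Tue 2135:Wed✓ 2136:Fri 2137:Sat
Years with five Thursdays: 2095, 2101, 2102, 2107, 2112, 2113, 2118, 2119, 2124, 2129, 2130, 2135 → 12.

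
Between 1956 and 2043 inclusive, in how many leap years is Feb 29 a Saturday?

Leap years in 1956–2043: 22 of them.
Feb 29 weekday advances by 5 (mod 7) from one leap year to the next four years later (or differs when a century non-leap intervenes).
Leap-day weekdays: 1956:Wed 1960:Mon 1964:Sat✓ 1968:Thu 1972:Tue 1976:Sun 1980:Fri 1984:Wed 1988:Mon 1992:Sat✓ 1996:Thu 2000:Tue 2004:Sun 2008:Fri 2012:Wed 2016:Mon 2020:Sat✓ 2024:Thu 2028:Tue 2032:Sun 2036:Fri 2040:Wed
Saturday: 1964, 1992, 2020 → 3.

3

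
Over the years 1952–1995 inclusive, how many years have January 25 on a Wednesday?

7

Track January 25's weekday year by year (advancing +1, or +2 across a Feb 29):
  1952: Fri  1953: Sun (+2)  1954: Mon (+1)  1955: Tue (+1)  1956: Wed (+1) ✓
  1957: Fri (+2)  1958: Sat (+1)  1959: Sun (+1)  1960: Mon (+1)  1961: Wed (+2) ✓
  1962: Thu (+1)  1963: Fri (+1)  1964: Sat (+1)  1965: Mon (+2)  … (16 more years) …
  1982: Mon (+1)  1983: Tue (+1)  1984: Wed (+1) ✓  1985: Fri (+2)  1986: Sat (+1)
  1987: Sun (+1)  1988: Mon (+1)  1989: Wed (+2) ✓  1990: Thu (+1)  1991: Fri (+1)
  1992: Sat (+1)  1993: Mon (+2)  1994: Tue (+1)  1995: Wed (+1) ✓
Wednesday years: 1956, 1961, 1967, 1978, 1984, 1989, 1995 — 7 in total.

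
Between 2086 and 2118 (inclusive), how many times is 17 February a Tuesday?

5

Track 17 February's weekday year by year (advancing +1, or +2 across a Feb 29):
  2086: Sun  2087: Mon (+1)  2088: Tue (+1) ✓  2089: Thu (+2)  2090: Fri (+1)
  2091: Sat (+1)  2092: Sun (+1)  2093: Tue (+2) ✓  2094: Wed (+1)  2095: Thu (+1)
  2096: Fri (+1)  2097: Sun (+2)  2098: Mon (+1)  2099: Tue (+1) ✓  … (5 more years) …
  2105: Tue (+2) ✓  2106: Wed (+1)  2107: Thu (+1)  2108: Fri (+1)  2109: Sun (+2)
  2110: Mon (+1)  2111: Tue (+1) ✓  2112: Wed (+1)  2113: Fri (+2)  2114: Sat (+1)
  2115: Sun (+1)  2116: Mon (+1)  2117: Wed (+2)  2118: Thu (+1)
Tuesday years: 2088, 2093, 2099, 2105, 2111 — 5 in total.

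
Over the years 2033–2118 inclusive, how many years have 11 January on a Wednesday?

Track 11 January's weekday year by year (advancing +1, or +2 across a Feb 29):
  2033: Tue  2034: Wed (+1) ✓  2035: Thu (+1)  2036: Fri (+1)  2037: Sun (+2)
  2038: Mon (+1)  2039: Tue (+1)  2040: Wed (+1) ✓  2041: Fri (+2)  2042: Sat (+1)
  2043: Sun (+1)  2044: Mon (+1)  2045: Wed (+2) ✓  2046: Thu (+1)  … (58 more years) …
  2105: Sun (+2)  2106: Mon (+1)  2107: Tue (+1)  2108: Wed (+1) ✓  2109: Fri (+2)
  2110: Sat (+1)  2111: Sun (+1)  2112: Mon (+1)  2113: Wed (+2) ✓  2114: Thu (+1)
  2115: Fri (+1)  2116: Sat (+1)  2117: Mon (+2)  2118: Tue (+1)
Wednesday years: 2034, 2040, 2045, 2051, 2062, 2068, 2073, 2079, 2090, 2096, 2102, 2108, 2113 — 13 in total.

13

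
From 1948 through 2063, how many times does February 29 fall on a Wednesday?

4

Leap years in 1948–2063: 29 of them.
Feb 29 weekday advances by 5 (mod 7) from one leap year to the next four years later (or differs when a century non-leap intervenes).
Leap-day weekdays: 1948:Sun 1952:Fri 1956:Wed✓ 1960:Mon 1964:Sat 1968:Thu 1972:Tue 1976:Sun 1980:Fri 1984:Wed✓ 1988:Mon 1992:Sat 1996:Thu …(3 more)… 2012:Wed✓ 2016:Mon 2020:Sat 2024:Thu 2028:Tue 2032:Sun 2036:Fri 2040:Wed✓ 2044:Mon 2048:Sat 2052:Thu 2056:Tue 2060:Sun
Wednesday: 1956, 1984, 2012, 2040 → 4.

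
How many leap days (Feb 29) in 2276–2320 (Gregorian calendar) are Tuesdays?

Leap years in 2276–2320: 11 of them.
Feb 29 weekday advances by 5 (mod 7) from one leap year to the next four years later (or differs when a century non-leap intervenes).
Leap-day weekdays: 2276:Tue✓ 2280:Sun 2284:Fri 2288:Wed 2292:Mon 2296:Sat 2304:Mon 2308:Sat 2312:Thu 2316:Tue✓ 2320:Sun
Tuesday: 2276, 2316 → 2.

2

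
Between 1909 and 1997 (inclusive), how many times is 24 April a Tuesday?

12

Track 24 April's weekday year by year (advancing +1, or +2 across a Feb 29):
  1909: Sat  1910: Sun (+1)  1911: Mon (+1)  1912: Wed (+2)  1913: Thu (+1)
  1914: Fri (+1)  1915: Sat (+1)  1916: Mon (+2)  1917: Tue (+1) ✓  1918: Wed (+1)
  1919: Thu (+1)  1920: Sat (+2)  1921: Sun (+1)  1922: Mon (+1)  … (61 more years) …
  1984: Tue (+2) ✓  1985: Wed (+1)  1986: Thu (+1)  1987: Fri (+1)  1988: Sun (+2)
  1989: Mon (+1)  1990: Tue (+1) ✓  1991: Wed (+1)  1992: Fri (+2)  1993: Sat (+1)
  1994: Sun (+1)  1995: Mon (+1)  1996: Wed (+2)  1997: Thu (+1)
Tuesday years: 1917, 1923, 1928, 1934, 1945, 1951, 1956, 1962, 1973, 1979, 1984, 1990 — 12 in total.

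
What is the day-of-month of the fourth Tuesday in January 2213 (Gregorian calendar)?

26

January 1, 2213 is a Friday, so the first Tuesday is the 5th.
The fourth Tuesday is 5 + 21 = 26.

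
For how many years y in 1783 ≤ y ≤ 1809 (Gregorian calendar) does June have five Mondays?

9

June has 30 days; it has five Mondays when Monday falls among the first (month-length − 28) days — i.e. when June 1 is one of Monday/Sunday.
June 1 by year: 1783:Sun✓ 1784:Tue 1785:Wed 1786:Thu 1787:Fri 1788:Sun✓ 1789:Mon✓ 1790:Tue 1791:Wed 1792:Fri 1793:Sat 1794:Sun✓ 1795:Mon✓ 1796:Wed 1797:Thu 1798:Fri 1799:Sat 1800:Sun✓ 1801:Mon✓ 1802:Tue 1803:Wed 1804:Fri 1805:Sat 1806:Sun✓ 1807:Mon✓ 1808:Wed 1809:Thu
Years with five Mondays: 1783, 1788, 1789, 1794, 1795, 1800, 1801, 1806, 1807 → 9.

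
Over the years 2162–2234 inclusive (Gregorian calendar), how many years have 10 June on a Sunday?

11

Track 10 June's weekday year by year (advancing +1, or +2 across a Feb 29):
  2162: Thu  2163: Fri (+1)  2164: Sun (+2) ✓  2165: Mon (+1)  2166: Tue (+1)
  2167: Wed (+1)  2168: Fri (+2)  2169: Sat (+1)  2170: Sun (+1) ✓  2171: Mon (+1)
  2172: Wed (+2)  2173: Thu (+1)  2174: Fri (+1)  2175: Sat (+1)  … (45 more years) …
  2221: Sun (+1) ✓  2222: Mon (+1)  2223: Tue (+1)  2224: Thu (+2)  2225: Fri (+1)
  2226: Sat (+1)  2227: Sun (+1) ✓  2228: Tue (+2)  2229: Wed (+1)  2230: Thu (+1)
  2231: Fri (+1)  2232: Sun (+2) ✓  2233: Mon (+1)  2234: Tue (+1)
Sunday years: 2164, 2170, 2181, 2187, 2192, 2198, 2204, 2210, 2221, 2227, 2232 — 11 in total.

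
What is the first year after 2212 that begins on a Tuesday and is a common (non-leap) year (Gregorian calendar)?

2222

Jan 1 advances by 2 weekdays after a leap year and by 1 after a common year.
2212: Jan 1 is Wednesday (leap).
2213: Friday
2214: Saturday
2215: Sunday
2216: Monday (leap)
2217: Wednesday
2218: Thursday
2219: Friday
2220: Saturday (leap)
2221: Monday
2222: Tuesday
2222 begins on a Tuesday and is a common year.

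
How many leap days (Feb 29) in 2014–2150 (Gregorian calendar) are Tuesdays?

4

Leap years in 2014–2150: 33 of them.
Feb 29 weekday advances by 5 (mod 7) from one leap year to the next four years later (or differs when a century non-leap intervenes).
Leap-day weekdays: 2016:Mon 2020:Sat 2024:Thu 2028:Tue✓ 2032:Sun 2036:Fri 2040:Wed 2044:Mon 2048:Sat 2052:Thu 2056:Tue✓ 2060:Sun 2064:Fri …(7 more)… 2096:Wed 2104:Fri 2108:Wed 2112:Mon 2116:Sat 2120:Thu 2124:Tue✓ 2128:Sun 2132:Fri 2136:Wed 2140:Mon 2144:Sat 2148:Thu
Tuesday: 2028, 2056, 2084, 2124 → 4.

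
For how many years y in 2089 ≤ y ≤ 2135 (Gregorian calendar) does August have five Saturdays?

19

August has 31 days; it has five Saturdays when Saturday falls among the first (month-length − 28) days — i.e. when August 1 is one of Saturday/Friday/Thursday.
August 1 by year: 2089:Mon 2090:Tue 2091:Wed 2092:Fri✓ 2093:Sat✓ 2094:Sun 2095:Mon 2096:Wed 2097:Thu✓ 2098:Fri✓ 2099:Sat✓ 2100:Sun 2101:Mon 2102:Tue 2103:Wed …(17 more)… 2121:Fri✓ 2122:Sat✓ 2123:Sun 2124:Tue 2125:Wed 2126:Thu✓ 2127:Fri✓ 2128:Sun 2129:Mon 2130:Tue 2131:Wed 2132:Fri✓ 2133:Sat✓ 2134:Sun 2135:Mon
Years with five Saturdays: 2092, 2093, 2097, 2098, 2099, 2104, 2105, 2109, 2110, 2111, 2115, 2116, 2120, 2121, 2122, 2126, 2127, 2132, 2133 → 19.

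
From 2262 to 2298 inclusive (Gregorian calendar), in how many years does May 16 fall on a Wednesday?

5

Track May 16's weekday year by year (advancing +1, or +2 across a Feb 29):
  2262: Fri  2263: Sat (+1)  2264: Mon (+2)  2265: Tue (+1)  2266: Wed (+1) ✓
  2267: Thu (+1)  2268: Sat (+2)  2269: Sun (+1)  2270: Mon (+1)  2271: Tue (+1)
  2272: Thu (+2)  2273: Fri (+1)  2274: Sat (+1)  2275: Sun (+1)  … (9 more years) …
  2285: Sat (+1)  2286: Sun (+1)  2287: Mon (+1)  2288: Wed (+2) ✓  2289: Thu (+1)
  2290: Fri (+1)  2291: Sat (+1)  2292: Mon (+2)  2293: Tue (+1)  2294: Wed (+1) ✓
  2295: Thu (+1)  2296: Sat (+2)  2297: Sun (+1)  2298: Mon (+1)
Wednesday years: 2266, 2277, 2283, 2288, 2294 — 5 in total.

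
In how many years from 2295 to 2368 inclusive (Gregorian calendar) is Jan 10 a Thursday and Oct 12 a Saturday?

9

Check each year's weekday for Jan 10 and Oct 12:
  2295: Thu/Sat ✓  2296: Fri/Mon  2297: Sun/Tue  2298: Mon/Wed  2299: Tue/Thu  2300: Wed/Fri  2301: Thu/Sat ✓  2302: Fri/Sun  2303: Sat/Mon  2304: Sun/Wed  2305: Tue/Thu  2306: Wed/Fri  2307: Thu/Sat ✓  2308: Fri/Mon  …(46 more)…  2355: Mon/Wed  2356: Tue/Fri  2357: Thu/Sat ✓  2358: Fri/Sun  2359: Sat/Mon  2360: Sun/Wed  2361: Tue/Thu  2362: Wed/Fri  2363: Thu/Sat ✓  2364: Fri/Mon  2365: Sun/Tue  2366: Mon/Wed  2367: Tue/Thu  2368: Wed/Sat
Both conditions hold in: 2295, 2301, 2307, 2318, 2329, 2335, 2346, 2357, 2363 — 9.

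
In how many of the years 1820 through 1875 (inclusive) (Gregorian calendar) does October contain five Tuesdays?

October has 31 days; it has five Tuesdays when Tuesday falls among the first (month-length − 28) days — i.e. when October 1 is one of Tuesday/Monday/Sunday.
October 1 by year: 1820:Sun✓ 1821:Mon✓ 1822:Tue✓ 1823:Wed 1824:Fri 1825:Sat 1826:Sun✓ 1827:Mon✓ 1828:Wed 1829:Thu 1830:Fri 1831:Sat 1832:Mon✓ 1833:Tue✓ 1834:Wed …(26 more)… 1861:Tue✓ 1862:Wed 1863:Thu 1864:Sat 1865:Sun✓ 1866:Mon✓ 1867:Tue✓ 1868:Thu 1869:Fri 1870:Sat 1871:Sun✓ 1872:Tue✓ 1873:Wed 1874:Thu 1875:Fri
Years with five Tuesdays: 1820, 1821, 1822, 1826, 1827, 1832, 1833, 1837, 1838, 1839, 1843, 1844, 1848, 1849, 1850, 1854, 1855, 1860, 1861, 1865, 1866, 1867, 1871, 1872 → 24.

24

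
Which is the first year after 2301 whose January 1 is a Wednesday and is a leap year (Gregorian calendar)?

2308

Jan 1 advances by 2 weekdays after a leap year and by 1 after a common year.
2301: Jan 1 is Tuesday.
2302: Wednesday
2303: Thursday
2304: Friday (leap)
2305: Sunday
2306: Monday
2307: Tuesday
2308: Wednesday (leap)
2308 begins on a Wednesday and is a leap year.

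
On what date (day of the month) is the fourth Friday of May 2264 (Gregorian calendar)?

May 1, 2264 is a Sunday, so the first Friday is the 6th.
The fourth Friday is 6 + 21 = 27.

27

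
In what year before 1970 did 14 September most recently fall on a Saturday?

1968

From one year to the next, a fixed date's weekday advances by 1, or by 2 when a Feb 29 lies between the two dates.
1970: September 14 is Monday.
1969: Sunday (−1)
1968: Saturday (−1)
14 September falls on a Saturday in 1968.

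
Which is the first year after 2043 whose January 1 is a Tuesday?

2047

Jan 1 advances by 2 weekdays after a leap year and by 1 after a common year.
2043: Jan 1 is Thursday.
2044: Friday (leap)
2045: Sunday
2046: Monday
2047: Tuesday
2047 begins on a Tuesday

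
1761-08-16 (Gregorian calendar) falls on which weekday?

January 1, 1761 is a Thursday.
August 16 is day 228 of the year, i.e. 227 days after Jan 1.
227 mod 7 = 3, so advance 3 weekdays from Thursday: Sunday.

Sunday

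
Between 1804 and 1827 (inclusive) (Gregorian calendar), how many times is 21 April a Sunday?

Track 21 April's weekday year by year (advancing +1, or +2 across a Feb 29):
  1804: Sat  1805: Sun (+1) ✓  1806: Mon (+1)  1807: Tue (+1)  1808: Thu (+2)
  1809: Fri (+1)  1810: Sat (+1)  1811: Sun (+1) ✓  1812: Tue (+2)  1813: Wed (+1)
  1814: Thu (+1)  1815: Fri (+1)  1816: Sun (+2) ✓  1817: Mon (+1)  1818: Tue (+1)
  1819: Wed (+1)  1820: Fri (+2)  1821: Sat (+1)  1822: Sun (+1) ✓  1823: Mon (+1)
  1824: Wed (+2)  1825: Thu (+1)  1826: Fri (+1)  1827: Sat (+1)
Sunday years: 1805, 1811, 1816, 1822 — 4 in total.

4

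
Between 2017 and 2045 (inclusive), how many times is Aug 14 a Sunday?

Track Aug 14's weekday year by year (advancing +1, or +2 across a Feb 29):
  2017: Mon  2018: Tue (+1)  2019: Wed (+1)  2020: Fri (+2)  2021: Sat (+1)
  2022: Sun (+1) ✓  2023: Mon (+1)  2024: Wed (+2)  2025: Thu (+1)  2026: Fri (+1)
  2027: Sat (+1)  2028: Mon (+2)  2029: Tue (+1)  2030: Wed (+1)  2031: Thu (+1)
  2032: Sat (+2)  2033: Sun (+1) ✓  2034: Mon (+1)  2035: Tue (+1)  2036: Thu (+2)
  2037: Fri (+1)  2038: Sat (+1)  2039: Sun (+1) ✓  2040: Tue (+2)  2041: Wed (+1)
  2042: Thu (+1)  2043: Fri (+1)  2044: Sun (+2) ✓  2045: Mon (+1)
Sunday years: 2022, 2033, 2039, 2044 — 4 in total.

4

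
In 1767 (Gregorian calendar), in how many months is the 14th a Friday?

Check the 14th of each month of 1767: Jan 14: Wed, Feb 14: Sat, Mar 14: Sat, Apr 14: Tue, May 14: Thu, Jun 14: Sun, Jul 14: Tue, Aug 14: Fri, Sep 14: Mon, Oct 14: Wed, Nov 14: Sat, Dec 14: Mon.
Friday occurs in August — 1 month.

1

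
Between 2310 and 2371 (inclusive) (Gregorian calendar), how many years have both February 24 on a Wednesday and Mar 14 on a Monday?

Check each year's weekday for February 24 and Mar 14:
  2310: Thu/Mon  2311: Fri/Tue  2312: Sat/Thu  2313: Mon/Fri  2314: Tue/Sat  2315: Wed/Sun  2316: Thu/Tue  2317: Sat/Wed  2318: Sun/Thu  2319: Mon/Fri  2320: Tue/Sun  2321: Thu/Mon  2322: Fri/Tue  2323: Sat/Wed  …(34 more)…  2358: Mon/Fri  2359: Tue/Sat  2360: Wed/Mon ✓  2361: Fri/Tue  2362: Sat/Wed  2363: Sun/Thu  2364: Mon/Sat  2365: Wed/Sun  2366: Thu/Mon  2367: Fri/Tue  2368: Sat/Thu  2369: Mon/Fri  2370: Tue/Sat  2371: Wed/Sun
Both conditions hold in: 2332, 2360 — 2.

2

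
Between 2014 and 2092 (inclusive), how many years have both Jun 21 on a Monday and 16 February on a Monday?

3

Check each year's weekday for Jun 21 and 16 February:
  2014: Sat/Sun  2015: Sun/Mon  2016: Tue/Tue  2017: Wed/Thu  2018: Thu/Fri  2019: Fri/Sat  2020: Sun/Sun  2021: Mon/Tue  2022: Tue/Wed  2023: Wed/Thu  2024: Fri/Fri  2025: Sat/Sun  2026: Sun/Mon  2027: Mon/Tue  …(51 more)…  2079: Wed/Thu  2080: Fri/Fri  2081: Sat/Sun  2082: Sun/Mon  2083: Mon/Tue  2084: Wed/Wed  2085: Thu/Fri  2086: Fri/Sat  2087: Sat/Sun  2088: Mon/Mon ✓  2089: Tue/Wed  2090: Wed/Thu  2091: Thu/Fri  2092: Sat/Sat
Both conditions hold in: 2032, 2060, 2088 — 3.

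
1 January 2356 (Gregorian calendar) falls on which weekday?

January 1, 2356 is a Sunday.
January 1 is day 1 of the year, i.e. 0 days after Jan 1.
0 mod 7 = 0, so advance 0 weekdays from Sunday: Sunday.

Sunday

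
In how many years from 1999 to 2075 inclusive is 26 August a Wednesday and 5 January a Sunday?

2

Check each year's weekday for 26 August and 5 January:
  1999: Thu/Tue  2000: Sat/Wed  2001: Sun/Fri  2002: Mon/Sat  2003: Tue/Sun  2004: Thu/Mon  2005: Fri/Wed  2006: Sat/Thu  2007: Sun/Fri  2008: Tue/Sat  2009: Wed/Mon  2010: Thu/Tue  2011: Fri/Wed  2012: Sun/Thu  …(49 more)…  2062: Sat/Thu  2063: Sun/Fri  2064: Tue/Sat  2065: Wed/Mon  2066: Thu/Tue  2067: Fri/Wed  2068: Sun/Thu  2069: Mon/Sat  2070: Tue/Sun  2071: Wed/Mon  2072: Fri/Tue  2073: Sat/Thu  2074: Sun/Fri  2075: Mon/Sat
Both conditions hold in: 2020, 2048 — 2.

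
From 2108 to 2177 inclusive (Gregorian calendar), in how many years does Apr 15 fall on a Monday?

Track Apr 15's weekday year by year (advancing +1, or +2 across a Feb 29):
  2108: Sun  2109: Mon (+1) ✓  2110: Tue (+1)  2111: Wed (+1)  2112: Fri (+2)
  2113: Sat (+1)  2114: Sun (+1)  2115: Mon (+1) ✓  2116: Wed (+2)  2117: Thu (+1)
  2118: Fri (+1)  2119: Sat (+1)  2120: Mon (+2) ✓  2121: Tue (+1)  … (42 more years) …
  2164: Sun (+2)  2165: Mon (+1) ✓  2166: Tue (+1)  2167: Wed (+1)  2168: Fri (+2)
  2169: Sat (+1)  2170: Sun (+1)  2171: Mon (+1) ✓  2172: Wed (+2)  2173: Thu (+1)
  2174: Fri (+1)  2175: Sat (+1)  2176: Mon (+2) ✓  2177: Tue (+1)
Monday years: 2109, 2115, 2120, 2126, 2137, 2143, 2148, 2154, 2165, 2171, 2176 — 11 in total.

11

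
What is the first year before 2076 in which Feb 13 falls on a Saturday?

From one year to the next, a fixed date's weekday advances by 1, or by 2 when a Feb 29 lies between the two dates.
2076: February 13 is Thursday.
2075: Wednesday (−1)
2074: Tuesday (−1)
2073: Monday (−1)
2072: Saturday (−2)
Feb 13 falls on a Saturday in 2072.

2072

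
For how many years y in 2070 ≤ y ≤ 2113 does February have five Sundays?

February has 28 days (29 in leap years); it has five Sundays when Sunday falls among the first (month-length − 28) days — i.e. when February 1 is Sunday in a leap year (never in a common year).
February 1 by year: 2070:Sat 2071:Sun 2072:Mon 2073:Wed 2074:Thu 2075:Fri 2076:Sat 2077:Mon 2078:Tue 2079:Wed 2080:Thu 2081:Sat 2082:Sun 2083:Mon 2084:Tue …(14 more)… 2099:Sun 2100:Mon 2101:Tue 2102:Wed 2103:Thu 2104:Fri 2105:Sun 2106:Mon 2107:Tue 2108:Wed 2109:Fri 2110:Sat 2111:Sun 2112:Mon 2113:Wed
Years with five Sundays: 2088 → 1.

1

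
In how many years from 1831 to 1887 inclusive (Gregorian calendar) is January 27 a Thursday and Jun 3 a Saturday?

Check each year's weekday for January 27 and Jun 3:
  1831: Thu/Fri  1832: Fri/Sun  1833: Sun/Mon  1834: Mon/Tue  1835: Tue/Wed  1836: Wed/Fri  1837: Fri/Sat  1838: Sat/Sun  1839: Sun/Mon  1840: Mon/Wed  1841: Wed/Thu  1842: Thu/Fri  1843: Fri/Sat  1844: Sat/Mon  …(29 more)…  1874: Tue/Wed  1875: Wed/Thu  1876: Thu/Sat ✓  1877: Sat/Sun  1878: Sun/Mon  1879: Mon/Tue  1880: Tue/Thu  1881: Thu/Fri  1882: Fri/Sat  1883: Sat/Sun  1884: Sun/Tue  1885: Tue/Wed  1886: Wed/Thu  1887: Thu/Fri
Both conditions hold in: 1848, 1876 — 2.

2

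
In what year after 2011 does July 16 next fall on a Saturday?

From one year to the next, a fixed date's weekday advances by 1, or by 2 when a Feb 29 lies between the two dates.
2011: July 16 is Saturday.
2012: Monday (+2)
2013: Tuesday (+1)
2014: Wednesday (+1)
2015: Thursday (+1)
2016: Saturday (+2)
July 16 falls on a Saturday in 2016.

2016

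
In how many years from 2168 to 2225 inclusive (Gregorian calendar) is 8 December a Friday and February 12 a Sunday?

Check each year's weekday for 8 December and February 12:
  2168: Thu/Fri  2169: Fri/Sun ✓  2170: Sat/Mon  2171: Sun/Tue  2172: Tue/Wed  2173: Wed/Fri  2174: Thu/Sat  2175: Fri/Sun ✓  2176: Sun/Mon  2177: Mon/Wed  2178: Tue/Thu  2179: Wed/Fri  2180: Fri/Sat  2181: Sat/Mon  …(30 more)…  2212: Tue/Wed  2213: Wed/Fri  2214: Thu/Sat  2215: Fri/Sun ✓  2216: Sun/Mon  2217: Mon/Wed  2218: Tue/Thu  2219: Wed/Fri  2220: Fri/Sat  2221: Sat/Mon  2222: Sun/Tue  2223: Mon/Wed  2224: Wed/Thu  2225: Thu/Sat
Both conditions hold in: 2169, 2175, 2186, 2197, 2209, 2215 — 6.

6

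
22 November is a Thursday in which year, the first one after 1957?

1962

From one year to the next, a fixed date's weekday advances by 1, or by 2 when a Feb 29 lies between the two dates.
1957: November 22 is Friday.
1958: Saturday (+1)
1959: Sunday (+1)
1960: Tuesday (+2)
1961: Wednesday (+1)
1962: Thursday (+1)
22 November falls on a Thursday in 1962.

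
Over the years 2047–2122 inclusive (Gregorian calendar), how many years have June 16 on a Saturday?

Track June 16's weekday year by year (advancing +1, or +2 across a Feb 29):
  2047: Sun  2048: Tue (+2)  2049: Wed (+1)  2050: Thu (+1)  2051: Fri (+1)
  2052: Sun (+2)  2053: Mon (+1)  2054: Tue (+1)  2055: Wed (+1)  2056: Fri (+2)
  2057: Sat (+1) ✓  2058: Sun (+1)  2059: Mon (+1)  2060: Wed (+2)  … (48 more years) …
  2109: Sun (+1)  2110: Mon (+1)  2111: Tue (+1)  2112: Thu (+2)  2113: Fri (+1)
  2114: Sat (+1) ✓  2115: Sun (+1)  2116: Tue (+2)  2117: Wed (+1)  2118: Thu (+1)
  2119: Fri (+1)  2120: Sun (+2)  2121: Mon (+1)  2122: Tue (+1)
Saturday years: 2057, 2063, 2068, 2074, 2085, 2091, 2096, 2103, 2108, 2114 — 10 in total.

10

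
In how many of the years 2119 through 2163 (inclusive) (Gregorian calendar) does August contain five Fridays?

19

August has 31 days; it has five Fridays when Friday falls among the first (month-length − 28) days — i.e. when August 1 is one of Friday/Thursday/Wednesday.
August 1 by year: 2119:Tue 2120:Thu✓ 2121:Fri✓ 2122:Sat 2123:Sun 2124:Tue 2125:Wed✓ 2126:Thu✓ 2127:Fri✓ 2128:Sun 2129:Mon 2130:Tue 2131:Wed✓ 2132:Fri✓ 2133:Sat …(15 more)… 2149:Fri✓ 2150:Sat 2151:Sun 2152:Tue 2153:Wed✓ 2154:Thu✓ 2155:Fri✓ 2156:Sun 2157:Mon 2158:Tue 2159:Wed✓ 2160:Fri✓ 2161:Sat 2162:Sun 2163:Mon
Years with five Fridays: 2120, 2121, 2125, 2126, 2127, 2131, 2132, 2136, 2137, 2138, 2142, 2143, 2148, 2149, 2153, 2154, 2155, 2159, 2160 → 19.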